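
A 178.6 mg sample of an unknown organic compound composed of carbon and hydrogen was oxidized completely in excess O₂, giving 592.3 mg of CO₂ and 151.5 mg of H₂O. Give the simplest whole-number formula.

C4H5

mol C = 0.5923 g CO₂ ÷ 44.009 g/mol = 0.013459 mol
mol H = 2 × 0.1515 g H₂O ÷ 18.015 g/mol = 0.016819 mol
Divide by the smallest (0.013459 mol): C 1.000, H 1.250
Multiplying each by 4 gives whole numbers: C 4.00, H 5.00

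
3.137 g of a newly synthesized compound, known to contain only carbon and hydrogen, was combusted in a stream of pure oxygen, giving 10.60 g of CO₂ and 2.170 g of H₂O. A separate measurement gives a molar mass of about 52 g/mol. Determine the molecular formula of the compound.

mol C = 10.60 g CO₂ ÷ 44.009 g/mol = 0.24086 mol
mol H = 2 × 2.170 g H₂O ÷ 18.015 g/mol = 0.24091 mol
Divide by the smallest (0.24086 mol): C 1.000, H 1.000
Empirical formula: CH
Empirical-formula mass = 13.02 g/mol; 52 ÷ 13.02 ≈ 4, so the molecular formula is C4H4.

C4H4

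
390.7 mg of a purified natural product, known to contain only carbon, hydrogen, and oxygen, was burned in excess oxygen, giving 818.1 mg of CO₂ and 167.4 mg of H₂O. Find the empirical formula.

mol C = 0.8181 g CO₂ ÷ 44.009 g/mol = 0.018589 mol
mol H = 2 × 0.1674 g H₂O ÷ 18.015 g/mol = 0.018585 mol
mass O = 0.3907 − (0.22328 + 0.018733) = 0.14869 g → mol O = 0.14869 ÷ 15.999 = 0.0092937 mol
Divide by the smallest (0.0092937 mol): C 2.000, H 2.000, O 1.000

C2H2O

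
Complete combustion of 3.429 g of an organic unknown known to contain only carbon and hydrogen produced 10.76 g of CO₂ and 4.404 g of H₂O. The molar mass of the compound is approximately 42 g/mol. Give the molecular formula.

C3H6

mol C = 10.76 g CO₂ ÷ 44.009 g/mol = 0.24450 mol
mol H = 2 × 4.404 g H₂O ÷ 18.015 g/mol = 0.48893 mol
Divide by the smallest (0.24450 mol): C 1.000, H 2.000
Empirical formula: CH2
Empirical-formula mass = 14.03 g/mol; 42 ÷ 14.03 ≈ 3, so the molecular formula is C3H6.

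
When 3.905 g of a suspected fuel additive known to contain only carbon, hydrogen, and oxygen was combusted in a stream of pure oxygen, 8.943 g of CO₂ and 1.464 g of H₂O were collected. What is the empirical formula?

mol C = 8.943 g CO₂ ÷ 44.009 g/mol = 0.20321 mol
mol H = 2 × 1.464 g H₂O ÷ 18.015 g/mol = 0.16253 mol
mass O = 3.905 − (2.4407 + 0.16383) = 1.3004 g → mol O = 1.3004 ÷ 15.999 = 0.081282 mol
Divide by the smallest (0.081282 mol): C 2.500, H 2.000, O 1.000
Multiplying each by 2 gives whole numbers: C 5.00, H 4.00, O 2.00

C5H4O2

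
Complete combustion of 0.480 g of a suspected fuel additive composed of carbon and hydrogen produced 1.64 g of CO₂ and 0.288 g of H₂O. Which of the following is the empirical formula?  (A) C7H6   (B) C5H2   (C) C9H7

mol C = 1.64 g CO₂ ÷ 44.009 g/mol = 0.03727 mol
mol H = 2 × 0.288 g H₂O ÷ 18.015 g/mol = 0.03197 mol
Divide by the smallest (0.03197 mol): C 1.166, H 1.000
Multiplying each by 6 gives whole numbers: C 6.99, H 6.00

(A) C7H6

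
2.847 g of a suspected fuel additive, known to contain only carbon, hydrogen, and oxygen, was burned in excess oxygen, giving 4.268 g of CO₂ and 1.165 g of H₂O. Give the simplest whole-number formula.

C3H4O3

mol C = 4.268 g CO₂ ÷ 44.009 g/mol = 0.096980 mol
mol H = 2 × 1.165 g H₂O ÷ 18.015 g/mol = 0.12934 mol
mass O = 2.847 − (1.1648 + 0.13037) = 1.5518 g → mol O = 1.5518 ÷ 15.999 = 0.096994 mol
Divide by the smallest (0.096980 mol): C 1.000, H 1.334, O 1.000
Multiplying each by 3 gives whole numbers: C 3.00, H 4.00, O 3.00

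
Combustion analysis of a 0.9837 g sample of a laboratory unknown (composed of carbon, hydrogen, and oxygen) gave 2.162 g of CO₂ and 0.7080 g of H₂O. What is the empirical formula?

mol C = 2.162 g CO₂ ÷ 44.009 g/mol = 0.049126 mol
mol H = 2 × 0.7080 g H₂O ÷ 18.015 g/mol = 0.078601 mol
mass O = 0.9837 − (0.59006 + 0.079230) = 0.31441 g → mol O = 0.31441 ÷ 15.999 = 0.019652 mol
Divide by the smallest (0.019652 mol): C 2.500, H 4.000, O 1.000
Multiplying each by 2 gives whole numbers: C 5.00, H 8.00, O 2.00

C5H8O2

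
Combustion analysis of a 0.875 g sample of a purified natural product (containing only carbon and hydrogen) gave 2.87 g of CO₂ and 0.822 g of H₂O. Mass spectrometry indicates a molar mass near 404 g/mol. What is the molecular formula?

mol C = 2.87 g CO₂ ÷ 44.009 g/mol = 0.06521 mol
mol H = 2 × 0.822 g H₂O ÷ 18.015 g/mol = 0.09126 mol
Divide by the smallest (0.06521 mol): C 1.000, H 1.399
Multiplying each by 5 gives whole numbers: C 5.00, H 7.00
Empirical formula: C5H7
Empirical-formula mass = 67.11 g/mol; 404 ÷ 67.11 ≈ 6, so the molecular formula is C30H42.

C30H42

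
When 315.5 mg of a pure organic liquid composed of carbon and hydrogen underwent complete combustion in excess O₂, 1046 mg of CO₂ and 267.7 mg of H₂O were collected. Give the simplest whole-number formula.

mol C = 1.046 g CO₂ ÷ 44.009 g/mol = 0.023768 mol
mol H = 2 × 0.2677 g H₂O ÷ 18.015 g/mol = 0.029720 mol
Divide by the smallest (0.023768 mol): C 1.000, H 1.250
Multiplying each by 4 gives whole numbers: C 4.00, H 5.00

C4H5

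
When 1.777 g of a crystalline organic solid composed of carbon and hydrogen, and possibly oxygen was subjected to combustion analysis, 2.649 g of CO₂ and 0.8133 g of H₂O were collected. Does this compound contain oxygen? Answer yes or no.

mol C = 2.649 g CO₂ ÷ 44.009 g/mol = 0.060192 mol
mol H = 2 × 0.8133 g H₂O ÷ 18.015 g/mol = 0.090291 mol
C and H account for only 0.81398 g of the 1.777 g sample; the remaining 0.96302 g must be oxygen.

yes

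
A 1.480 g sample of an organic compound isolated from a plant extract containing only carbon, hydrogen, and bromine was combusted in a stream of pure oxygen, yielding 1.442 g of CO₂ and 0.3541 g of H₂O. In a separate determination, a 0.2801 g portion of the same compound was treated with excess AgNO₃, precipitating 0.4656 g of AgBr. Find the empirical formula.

C5H6Br2

mol C = 1.442 g CO₂ ÷ 44.009 g/mol = 0.032766 mol
mol H = 2 × 0.3541 g H₂O ÷ 18.015 g/mol = 0.039312 mol
From the AgBr data: mol Br per gram of compound = (0.4656 ÷ 187.772) ÷ 0.2801 = 0.0088526 mol/g, so in the 1.480 g combustion sample mol Br = 0.013102 mol
Divide by the smallest (0.013102 mol): C 2.501, H 3.000, Br 1.000
Multiplying each by 2 gives whole numbers: C 5.00, H 6.00, Br 2.00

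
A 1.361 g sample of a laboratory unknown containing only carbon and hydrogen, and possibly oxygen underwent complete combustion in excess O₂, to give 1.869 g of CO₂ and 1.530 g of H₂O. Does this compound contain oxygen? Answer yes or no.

yes

mol C = 1.869 g CO₂ ÷ 44.009 g/mol = 0.042469 mol
mol H = 2 × 1.530 g H₂O ÷ 18.015 g/mol = 0.16986 mol
C and H account for only 0.68131 g of the 1.361 g sample; the remaining 0.67969 g must be oxygen.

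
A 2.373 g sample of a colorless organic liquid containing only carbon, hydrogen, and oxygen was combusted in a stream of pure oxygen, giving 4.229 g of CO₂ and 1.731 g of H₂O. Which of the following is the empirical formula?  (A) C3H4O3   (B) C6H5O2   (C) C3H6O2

mol C = 4.229 g CO₂ ÷ 44.009 g/mol = 0.096094 mol
mol H = 2 × 1.731 g H₂O ÷ 18.015 g/mol = 0.19217 mol
mass O = 2.373 − (1.1542 + 0.19371) = 1.0251 g → mol O = 1.0251 ÷ 15.999 = 0.064073 mol
Divide by the smallest (0.064073 mol): C 1.500, H 2.999, O 1.000
Multiplying each by 2 gives whole numbers: C 3.00, H 6.00, O 2.00

(C) C3H6O2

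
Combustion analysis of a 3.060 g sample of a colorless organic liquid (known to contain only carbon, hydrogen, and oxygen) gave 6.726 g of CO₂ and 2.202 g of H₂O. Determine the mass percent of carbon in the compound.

59.99%

mol C = 6.726 g CO₂ ÷ 44.009 g/mol = 0.15283 mol
mol H = 2 × 2.202 g H₂O ÷ 18.015 g/mol = 0.24446 mol
mass O = 3.060 − (1.8357 + 0.24642) = 0.97791 g → mol O = 0.97791 ÷ 15.999 = 0.061123 mol
mass % C = 1.8357 g ÷ 3.060 g × 100%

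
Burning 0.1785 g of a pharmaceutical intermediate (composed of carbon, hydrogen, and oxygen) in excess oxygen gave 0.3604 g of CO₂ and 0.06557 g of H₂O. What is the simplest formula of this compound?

C9H8O5

mol C = 0.3604 g CO₂ ÷ 44.009 g/mol = 0.0081892 mol
mol H = 2 × 0.06557 g H₂O ÷ 18.015 g/mol = 0.0072795 mol
mass O = 0.1785 − (0.098361 + 0.0073377) = 0.072801 g → mol O = 0.072801 ÷ 15.999 = 0.0045504 mol
Divide by the smallest (0.0045504 mol): C 1.800, H 1.600, O 1.000
Multiplying each by 5 gives whole numbers: C 9.00, H 8.00, O 5.00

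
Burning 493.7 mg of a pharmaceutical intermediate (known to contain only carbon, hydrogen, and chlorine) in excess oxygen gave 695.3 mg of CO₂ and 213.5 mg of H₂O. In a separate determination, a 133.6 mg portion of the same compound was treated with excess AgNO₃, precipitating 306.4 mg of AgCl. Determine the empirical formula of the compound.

mol C = 0.6953 g CO₂ ÷ 44.009 g/mol = 0.015799 mol
mol H = 2 × 0.2135 g H₂O ÷ 18.015 g/mol = 0.023702 mol
From the AgCl data: mol Cl per gram of compound = (0.3064 ÷ 143.318) ÷ 0.1336 = 0.016002 mol/g, so in the 0.4937 g combustion sample mol Cl = 0.0079003 mol
Divide by the smallest (0.0079003 mol): C 2.000, H 3.000, Cl 1.000

C2H3Cl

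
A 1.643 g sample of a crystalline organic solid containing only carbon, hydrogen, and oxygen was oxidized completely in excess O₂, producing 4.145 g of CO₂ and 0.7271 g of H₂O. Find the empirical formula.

mol C = 4.145 g CO₂ ÷ 44.009 g/mol = 0.094185 mol
mol H = 2 × 0.7271 g H₂O ÷ 18.015 g/mol = 0.080722 mol
mass O = 1.643 − (1.1313 + 0.081367) = 0.43037 g → mol O = 0.43037 ÷ 15.999 = 0.026900 mol
Divide by the smallest (0.026900 mol): C 3.501, H 3.001, O 1.000
Multiplying each by 2 gives whole numbers: C 7.00, H 6.00, O 2.00

C7H6O2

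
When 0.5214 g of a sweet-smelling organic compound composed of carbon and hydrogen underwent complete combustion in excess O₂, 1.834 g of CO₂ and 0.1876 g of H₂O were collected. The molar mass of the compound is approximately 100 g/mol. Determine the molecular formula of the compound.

mol C = 1.834 g CO₂ ÷ 44.009 g/mol = 0.041673 mol
mol H = 2 × 0.1876 g H₂O ÷ 18.015 g/mol = 0.020827 mol
Divide by the smallest (0.020827 mol): C 2.001, H 1.000
Empirical formula: C2H
Empirical-formula mass = 25.03 g/mol; 100 ÷ 25.03 ≈ 4, so the molecular formula is C8H4.

C8H4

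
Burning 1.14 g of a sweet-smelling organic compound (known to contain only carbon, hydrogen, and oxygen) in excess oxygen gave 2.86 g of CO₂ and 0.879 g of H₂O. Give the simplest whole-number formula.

mol C = 2.86 g CO₂ ÷ 44.009 g/mol = 0.06499 mol
mol H = 2 × 0.879 g H₂O ÷ 18.015 g/mol = 0.09759 mol
mass O = 1.14 − (0.7806 + 0.09837) = 0.2611 g → mol O = 0.2611 ÷ 15.999 = 0.01632 mol
Divide by the smallest (0.01632 mol): C 3.982, H 5.980, O 1.000

C4H6O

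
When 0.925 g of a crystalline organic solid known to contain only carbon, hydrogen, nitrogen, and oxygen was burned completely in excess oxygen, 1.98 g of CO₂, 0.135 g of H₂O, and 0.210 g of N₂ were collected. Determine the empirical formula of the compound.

C9H3N3O2

mol C = 1.98 g CO₂ ÷ 44.009 g/mol = 0.04499 mol
mol H = 2 × 0.135 g H₂O ÷ 18.015 g/mol = 0.01499 mol
mol N = 2 × 0.210 g N₂ ÷ 28.014 g/mol = 0.01499 mol
mass O = 0.925 − (0.5404 + 0.01511 + 0.2100) = 0.1595 g → mol O = 0.1595 ÷ 15.999 = 0.009970 mol
Divide by the smallest (0.009970 mol): C 4.513, H 1.503, N 1.504, O 1.000
Multiplying each by 2 gives whole numbers: C 9.03, H 3.01, N 3.01, O 2.00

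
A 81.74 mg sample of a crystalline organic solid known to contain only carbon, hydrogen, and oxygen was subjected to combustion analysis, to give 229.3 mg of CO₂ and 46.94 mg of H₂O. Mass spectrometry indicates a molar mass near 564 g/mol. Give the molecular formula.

C36H36O6

mol C = 0.2293 g CO₂ ÷ 44.009 g/mol = 0.0052103 mol
mol H = 2 × 0.04694 g H₂O ÷ 18.015 g/mol = 0.0052112 mol
mass O = 0.08174 − (0.062581 + 0.0052529) = 0.013906 g → mol O = 0.013906 ÷ 15.999 = 0.00086919 mol
Divide by the smallest (0.00086919 mol): C 5.994, H 5.995, O 1.000
Empirical formula: C6H6O
Empirical-formula mass = 94.11 g/mol; 564 ÷ 94.11 ≈ 6, so the molecular formula is C36H36O6.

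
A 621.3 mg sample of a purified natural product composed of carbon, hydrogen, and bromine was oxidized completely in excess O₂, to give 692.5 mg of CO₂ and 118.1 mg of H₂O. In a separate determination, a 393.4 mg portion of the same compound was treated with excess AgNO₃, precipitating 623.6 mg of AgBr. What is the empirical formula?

mol C = 0.6925 g CO₂ ÷ 44.009 g/mol = 0.015735 mol
mol H = 2 × 0.1181 g H₂O ÷ 18.015 g/mol = 0.013111 mol
From the AgBr data: mol Br per gram of compound = (0.6236 ÷ 187.772) ÷ 0.3934 = 0.0084419 mol/g, so in the 0.6213 g combustion sample mol Br = 0.0052450 mol
Divide by the smallest (0.0052450 mol): C 3.000, H 2.500, Br 1.000
Multiplying each by 2 gives whole numbers: C 6.00, H 5.00, Br 2.00

C6H5Br2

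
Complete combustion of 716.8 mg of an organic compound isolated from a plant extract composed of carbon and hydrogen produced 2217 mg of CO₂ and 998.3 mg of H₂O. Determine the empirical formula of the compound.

mol C = 2.217 g CO₂ ÷ 44.009 g/mol = 0.050376 mol
mol H = 2 × 0.9983 g H₂O ÷ 18.015 g/mol = 0.11083 mol
Divide by the smallest (0.050376 mol): C 1.000, H 2.200
Multiplying each by 5 gives whole numbers: C 5.00, H 11.00

C5H11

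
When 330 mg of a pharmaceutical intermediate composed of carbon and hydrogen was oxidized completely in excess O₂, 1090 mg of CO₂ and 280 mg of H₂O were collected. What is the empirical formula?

C4H5

mol C = 1.09 g CO₂ ÷ 44.009 g/mol = 0.02477 mol
mol H = 2 × 0.280 g H₂O ÷ 18.015 g/mol = 0.03109 mol
Divide by the smallest (0.02477 mol): C 1.000, H 1.255
Multiplying each by 4 gives whole numbers: C 4.00, H 5.02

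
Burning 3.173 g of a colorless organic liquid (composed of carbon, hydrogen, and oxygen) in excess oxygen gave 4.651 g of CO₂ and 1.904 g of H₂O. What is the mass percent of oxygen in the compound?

53.28%

mol C = 4.651 g CO₂ ÷ 44.009 g/mol = 0.10568 mol
mol H = 2 × 1.904 g H₂O ÷ 18.015 g/mol = 0.21138 mol
mass O = 3.173 − (1.2694 + 0.21307) = 1.6906 g → mol O = 1.6906 ÷ 15.999 = 0.10567 mol
mass % O = 1.6906 g ÷ 3.173 g × 100%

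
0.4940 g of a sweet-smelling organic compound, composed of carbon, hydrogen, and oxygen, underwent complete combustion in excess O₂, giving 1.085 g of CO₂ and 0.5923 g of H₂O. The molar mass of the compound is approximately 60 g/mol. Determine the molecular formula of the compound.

mol C = 1.085 g CO₂ ÷ 44.009 g/mol = 0.024654 mol
mol H = 2 × 0.5923 g H₂O ÷ 18.015 g/mol = 0.065756 mol
mass O = 0.4940 − (0.29612 + 0.066282) = 0.13160 g → mol O = 0.13160 ÷ 15.999 = 0.0082254 mol
Divide by the smallest (0.0082254 mol): C 2.997, H 7.994, O 1.000
Empirical formula: C3H8O
Empirical-formula mass = 60.10 g/mol; 60 ÷ 60.10 ≈ 1, so the molecular formula is C3H8O.

C3H8O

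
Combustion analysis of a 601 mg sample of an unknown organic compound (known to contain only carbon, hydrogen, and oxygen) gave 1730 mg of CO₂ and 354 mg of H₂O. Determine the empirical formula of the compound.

mol C = 1.73 g CO₂ ÷ 44.009 g/mol = 0.03931 mol
mol H = 2 × 0.354 g H₂O ÷ 18.015 g/mol = 0.03930 mol
mass O = 0.601 − (0.4722 + 0.03961) = 0.08923 g → mol O = 0.08923 ÷ 15.999 = 0.005577 mol
Divide by the smallest (0.005577 mol): C 7.048, H 7.047, O 1.000

C7H7O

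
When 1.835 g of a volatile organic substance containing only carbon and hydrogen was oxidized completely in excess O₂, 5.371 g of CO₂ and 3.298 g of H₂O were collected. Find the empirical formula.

mol C = 5.371 g CO₂ ÷ 44.009 g/mol = 0.12204 mol
mol H = 2 × 3.298 g H₂O ÷ 18.015 g/mol = 0.36614 mol
Divide by the smallest (0.12204 mol): C 1.000, H 3.000

CH3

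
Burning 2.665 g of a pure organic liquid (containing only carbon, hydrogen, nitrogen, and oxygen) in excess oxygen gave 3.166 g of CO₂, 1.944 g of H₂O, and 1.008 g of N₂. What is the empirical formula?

C2H6N2O

mol C = 3.166 g CO₂ ÷ 44.009 g/mol = 0.071940 mol
mol H = 2 × 1.944 g H₂O ÷ 18.015 g/mol = 0.21582 mol
mol N = 2 × 1.008 g N₂ ÷ 28.014 g/mol = 0.071964 mol
mass O = 2.665 − (0.86407 + 0.21755 + 1.0080) = 0.57538 g → mol O = 0.57538 ÷ 15.999 = 0.035964 mol
Divide by the smallest (0.035964 mol): C 2.000, H 6.001, N 2.001, O 1.000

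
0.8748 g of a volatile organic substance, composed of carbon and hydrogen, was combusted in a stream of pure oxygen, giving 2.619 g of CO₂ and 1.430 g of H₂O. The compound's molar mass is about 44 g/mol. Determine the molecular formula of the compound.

mol C = 2.619 g CO₂ ÷ 44.009 g/mol = 0.059511 mol
mol H = 2 × 1.430 g H₂O ÷ 18.015 g/mol = 0.15876 mol
Divide by the smallest (0.059511 mol): C 1.000, H 2.668
Multiplying each by 3 gives whole numbers: C 3.00, H 8.00
Empirical formula: C3H8
Empirical-formula mass = 44.10 g/mol; 44 ÷ 44.10 ≈ 1, so the molecular formula is C3H8.

C3H8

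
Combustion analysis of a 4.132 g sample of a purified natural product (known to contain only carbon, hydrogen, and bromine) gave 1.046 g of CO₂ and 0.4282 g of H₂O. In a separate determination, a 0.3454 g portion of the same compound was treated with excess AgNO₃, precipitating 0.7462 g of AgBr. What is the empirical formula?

mol C = 1.046 g CO₂ ÷ 44.009 g/mol = 0.023768 mol
mol H = 2 × 0.4282 g H₂O ÷ 18.015 g/mol = 0.047538 mol
From the AgBr data: mol Br per gram of compound = (0.7462 ÷ 187.772) ÷ 0.3454 = 0.011505 mol/g, so in the 4.132 g combustion sample mol Br = 0.047540 mol
Divide by the smallest (0.023768 mol): C 1.000, H 2.000, Br 2.000

CH2Br2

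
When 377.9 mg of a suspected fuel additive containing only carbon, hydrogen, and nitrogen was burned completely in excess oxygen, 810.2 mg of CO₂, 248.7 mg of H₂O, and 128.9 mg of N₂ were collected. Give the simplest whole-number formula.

mol C = 0.8102 g CO₂ ÷ 44.009 g/mol = 0.018410 mol
mol H = 2 × 0.2487 g H₂O ÷ 18.015 g/mol = 0.027610 mol
mol N = 2 × 0.1289 g N₂ ÷ 28.014 g/mol = 0.0092025 mol
Divide by the smallest (0.0092025 mol): C 2.001, H 3.000, N 1.000

C2H3N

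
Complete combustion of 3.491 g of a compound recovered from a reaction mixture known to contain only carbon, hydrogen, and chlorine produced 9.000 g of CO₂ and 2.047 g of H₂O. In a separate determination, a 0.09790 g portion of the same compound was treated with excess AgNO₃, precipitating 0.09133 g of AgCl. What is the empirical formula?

mol C = 9.000 g CO₂ ÷ 44.009 g/mol = 0.20450 mol
mol H = 2 × 2.047 g H₂O ÷ 18.015 g/mol = 0.22726 mol
From the AgCl data: mol Cl per gram of compound = (0.09133 ÷ 143.318) ÷ 0.09790 = 0.0065092 mol/g, so in the 3.491 g combustion sample mol Cl = 0.022724 mol
Divide by the smallest (0.022724 mol): C 9.000, H 10.001, Cl 1.000

C9H10Cl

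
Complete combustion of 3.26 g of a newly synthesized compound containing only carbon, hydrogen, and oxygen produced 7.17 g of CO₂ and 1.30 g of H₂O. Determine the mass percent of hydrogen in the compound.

mol C = 7.17 g CO₂ ÷ 44.009 g/mol = 0.1629 mol
mol H = 2 × 1.30 g H₂O ÷ 18.015 g/mol = 0.1443 mol
mass O = 3.26 − (1.957 + 0.1455) = 1.158 g → mol O = 1.158 ÷ 15.999 = 0.07236 mol
mass % H = 0.1455 g ÷ 3.26 g × 100%

4.5%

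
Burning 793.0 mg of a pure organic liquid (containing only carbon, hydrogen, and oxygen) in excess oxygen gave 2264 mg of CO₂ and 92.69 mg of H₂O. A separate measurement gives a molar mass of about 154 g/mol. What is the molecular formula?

mol C = 2.264 g CO₂ ÷ 44.009 g/mol = 0.051444 mol
mol H = 2 × 0.09269 g H₂O ÷ 18.015 g/mol = 0.010290 mol
mass O = 0.7930 − (0.61789 + 0.010373) = 0.16473 g → mol O = 0.16473 ÷ 15.999 = 0.010296 mol
Divide by the smallest (0.010290 mol): C 4.999, H 1.000, O 1.001
Empirical formula: C5HO
Empirical-formula mass = 77.06 g/mol; 154 ÷ 77.06 ≈ 2, so the molecular formula is C10H2O2.

C10H2O2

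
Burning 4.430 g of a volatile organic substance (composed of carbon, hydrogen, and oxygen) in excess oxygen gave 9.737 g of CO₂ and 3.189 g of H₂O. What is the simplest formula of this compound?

C5H8O2

mol C = 9.737 g CO₂ ÷ 44.009 g/mol = 0.22125 mol
mol H = 2 × 3.189 g H₂O ÷ 18.015 g/mol = 0.35404 mol
mass O = 4.430 − (2.6574 + 0.35687) = 1.4157 g → mol O = 1.4157 ÷ 15.999 = 0.088486 mol
Divide by the smallest (0.088486 mol): C 2.500, H 4.001, O 1.000
Multiplying each by 2 gives whole numbers: C 5.00, H 8.00, O 2.00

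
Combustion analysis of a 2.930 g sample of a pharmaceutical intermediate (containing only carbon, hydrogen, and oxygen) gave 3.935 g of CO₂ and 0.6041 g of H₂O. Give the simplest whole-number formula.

mol C = 3.935 g CO₂ ÷ 44.009 g/mol = 0.089414 mol
mol H = 2 × 0.6041 g H₂O ÷ 18.015 g/mol = 0.067066 mol
mass O = 2.930 − (1.0739 + 0.067603) = 1.7885 g → mol O = 1.7885 ÷ 15.999 = 0.11179 mol
Divide by the smallest (0.067066 mol): C 1.333, H 1.000, O 1.667
Multiplying each by 3 gives whole numbers: C 4.00, H 3.00, O 5.00

C4H3O5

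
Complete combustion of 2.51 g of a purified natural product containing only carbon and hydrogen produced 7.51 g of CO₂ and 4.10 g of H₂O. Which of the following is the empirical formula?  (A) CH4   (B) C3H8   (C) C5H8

mol C = 7.51 g CO₂ ÷ 44.009 g/mol = 0.1706 mol
mol H = 2 × 4.10 g H₂O ÷ 18.015 g/mol = 0.4552 mol
Divide by the smallest (0.1706 mol): C 1.000, H 2.667
Multiplying each by 3 gives whole numbers: C 3.00, H 8.00

(B) C3H8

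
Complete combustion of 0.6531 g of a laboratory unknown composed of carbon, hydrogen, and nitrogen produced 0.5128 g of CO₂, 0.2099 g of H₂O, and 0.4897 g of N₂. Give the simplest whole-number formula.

CH2N3

mol C = 0.5128 g CO₂ ÷ 44.009 g/mol = 0.011652 mol
mol H = 2 × 0.2099 g H₂O ÷ 18.015 g/mol = 0.023303 mol
mol N = 2 × 0.4897 g N₂ ÷ 28.014 g/mol = 0.034961 mol
Divide by the smallest (0.011652 mol): C 1.000, H 2.000, N 3.000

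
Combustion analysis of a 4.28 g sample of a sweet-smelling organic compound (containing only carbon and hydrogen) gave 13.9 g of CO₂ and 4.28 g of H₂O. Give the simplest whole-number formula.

C2H3

mol C = 13.9 g CO₂ ÷ 44.009 g/mol = 0.3158 mol
mol H = 2 × 4.28 g H₂O ÷ 18.015 g/mol = 0.4752 mol
Divide by the smallest (0.3158 mol): C 1.000, H 1.504
Multiplying each by 2 gives whole numbers: C 2.00, H 3.01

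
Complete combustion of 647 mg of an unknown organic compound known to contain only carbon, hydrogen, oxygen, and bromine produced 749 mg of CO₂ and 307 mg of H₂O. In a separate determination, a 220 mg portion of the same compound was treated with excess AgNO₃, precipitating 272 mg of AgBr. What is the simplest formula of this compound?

mol C = 0.749 g CO₂ ÷ 44.009 g/mol = 0.01702 mol
mol H = 2 × 0.307 g H₂O ÷ 18.015 g/mol = 0.03408 mol
From the AgBr data: mol Br per gram of compound = (0.272 ÷ 187.772) ÷ 0.220 = 0.006584 mol/g, so in the 0.647 g combustion sample mol Br = 0.004260 mol
mass O = 0.647 − (0.2044 + 0.03436 + 0.3404) = 0.06783 g → mol O = 0.06783 ÷ 15.999 = 0.004239 mol
Divide by the smallest (0.004239 mol): C 4.014, H 8.039, Br 1.005, O 1.000

C4H8BrO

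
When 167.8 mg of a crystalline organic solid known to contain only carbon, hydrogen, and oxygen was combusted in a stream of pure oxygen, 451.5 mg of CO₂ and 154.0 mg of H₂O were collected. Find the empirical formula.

C6H10O

mol C = 0.4515 g CO₂ ÷ 44.009 g/mol = 0.010259 mol
mol H = 2 × 0.1540 g H₂O ÷ 18.015 g/mol = 0.017097 mol
mass O = 0.1678 − (0.12322 + 0.017234) = 0.027342 g → mol O = 0.027342 ÷ 15.999 = 0.0017090 mol
Divide by the smallest (0.0017090 mol): C 6.003, H 10.004, O 1.000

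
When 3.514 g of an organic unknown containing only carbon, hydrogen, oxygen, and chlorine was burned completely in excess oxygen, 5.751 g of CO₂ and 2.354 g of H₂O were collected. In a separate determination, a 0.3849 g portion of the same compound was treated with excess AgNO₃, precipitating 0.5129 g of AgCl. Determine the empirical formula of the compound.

mol C = 5.751 g CO₂ ÷ 44.009 g/mol = 0.13068 mol
mol H = 2 × 2.354 g H₂O ÷ 18.015 g/mol = 0.26134 mol
From the AgCl data: mol Cl per gram of compound = (0.5129 ÷ 143.318) ÷ 0.3849 = 0.0092979 mol/g, so in the 3.514 g combustion sample mol Cl = 0.032673 mol
mass O = 3.514 − (1.5696 + 0.26343 + 1.1582) = 0.52275 g → mol O = 0.52275 ÷ 15.999 = 0.032674 mol
Divide by the smallest (0.032673 mol): C 4.000, H 7.999, Cl 1.000, O 1.000

C4H8ClO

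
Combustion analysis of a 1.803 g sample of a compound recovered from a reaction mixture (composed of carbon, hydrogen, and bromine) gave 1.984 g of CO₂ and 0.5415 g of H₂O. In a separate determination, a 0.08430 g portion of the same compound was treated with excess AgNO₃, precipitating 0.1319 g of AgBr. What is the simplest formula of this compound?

C3H4Br

mol C = 1.984 g CO₂ ÷ 44.009 g/mol = 0.045082 mol
mol H = 2 × 0.5415 g H₂O ÷ 18.015 g/mol = 0.060117 mol
From the AgBr data: mol Br per gram of compound = (0.1319 ÷ 187.772) ÷ 0.08430 = 0.0083327 mol/g, so in the 1.803 g combustion sample mol Br = 0.015024 mol
Divide by the smallest (0.015024 mol): C 3.001, H 4.001, Br 1.000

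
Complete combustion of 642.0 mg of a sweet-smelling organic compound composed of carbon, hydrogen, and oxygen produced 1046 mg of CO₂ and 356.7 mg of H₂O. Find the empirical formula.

mol C = 1.046 g CO₂ ÷ 44.009 g/mol = 0.023768 mol
mol H = 2 × 0.3567 g H₂O ÷ 18.015 g/mol = 0.039600 mol
mass O = 0.6420 − (0.28548 + 0.039917) = 0.31661 g → mol O = 0.31661 ÷ 15.999 = 0.019789 mol
Divide by the smallest (0.019789 mol): C 1.201, H 2.001, O 1.000
Multiplying each by 5 gives whole numbers: C 6.01, H 10.01, O 5.00

C6H10O5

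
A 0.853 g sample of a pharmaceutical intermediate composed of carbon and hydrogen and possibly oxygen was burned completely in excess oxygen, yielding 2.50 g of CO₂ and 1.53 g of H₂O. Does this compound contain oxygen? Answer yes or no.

mol C = 2.50 g CO₂ ÷ 44.009 g/mol = 0.05681 mol
mol H = 2 × 1.53 g H₂O ÷ 18.015 g/mol = 0.1699 mol
C and H together account for 0.8535 g — essentially the entire 0.853 g sample — so the compound contains no oxygen.

no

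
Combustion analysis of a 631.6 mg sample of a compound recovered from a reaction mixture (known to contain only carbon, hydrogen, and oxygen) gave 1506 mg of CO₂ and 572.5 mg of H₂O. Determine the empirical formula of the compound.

C7H13O2

mol C = 1.506 g CO₂ ÷ 44.009 g/mol = 0.034220 mol
mol H = 2 × 0.5725 g H₂O ÷ 18.015 g/mol = 0.063558 mol
mass O = 0.6316 − (0.41102 + 0.064067) = 0.15651 g → mol O = 0.15651 ÷ 15.999 = 0.0097827 mol
Divide by the smallest (0.0097827 mol): C 3.498, H 6.497, O 1.000
Multiplying each by 2 gives whole numbers: C 7.00, H 12.99, O 2.00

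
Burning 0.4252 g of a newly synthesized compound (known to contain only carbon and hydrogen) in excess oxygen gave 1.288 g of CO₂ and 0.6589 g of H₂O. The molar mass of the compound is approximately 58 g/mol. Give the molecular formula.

mol C = 1.288 g CO₂ ÷ 44.009 g/mol = 0.029267 mol
mol H = 2 × 0.6589 g H₂O ÷ 18.015 g/mol = 0.073150 mol
Divide by the smallest (0.029267 mol): C 1.000, H 2.499
Multiplying each by 2 gives whole numbers: C 2.00, H 5.00
Empirical formula: C2H5
Empirical-formula mass = 29.06 g/mol; 58 ÷ 29.06 ≈ 2, so the molecular formula is C4H10.

C4H10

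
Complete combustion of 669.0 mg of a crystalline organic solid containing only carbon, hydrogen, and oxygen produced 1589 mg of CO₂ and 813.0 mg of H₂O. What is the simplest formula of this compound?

mol C = 1.589 g CO₂ ÷ 44.009 g/mol = 0.036106 mol
mol H = 2 × 0.8130 g H₂O ÷ 18.015 g/mol = 0.090258 mol
mass O = 0.6690 − (0.43367 + 0.090980) = 0.14435 g → mol O = 0.14435 ÷ 15.999 = 0.0090223 mol
Divide by the smallest (0.0090223 mol): C 4.002, H 10.004, O 1.000

C4H10O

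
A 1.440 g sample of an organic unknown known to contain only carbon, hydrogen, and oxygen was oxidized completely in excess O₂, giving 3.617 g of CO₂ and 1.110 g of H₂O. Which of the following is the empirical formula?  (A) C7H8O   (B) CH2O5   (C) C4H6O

(C) C4H6O

mol C = 3.617 g CO₂ ÷ 44.009 g/mol = 0.082188 mol
mol H = 2 × 1.110 g H₂O ÷ 18.015 g/mol = 0.12323 mol
mass O = 1.440 − (0.98716 + 0.12422) = 0.32863 g → mol O = 0.32863 ÷ 15.999 = 0.020540 mol
Divide by the smallest (0.020540 mol): C 4.001, H 5.999, O 1.000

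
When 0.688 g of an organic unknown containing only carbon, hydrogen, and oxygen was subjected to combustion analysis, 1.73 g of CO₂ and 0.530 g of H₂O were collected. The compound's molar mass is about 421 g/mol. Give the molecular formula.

mol C = 1.73 g CO₂ ÷ 44.009 g/mol = 0.03931 mol
mol H = 2 × 0.530 g H₂O ÷ 18.015 g/mol = 0.05884 mol
mass O = 0.688 − (0.4722 + 0.05931) = 0.1565 g → mol O = 0.1565 ÷ 15.999 = 0.009784 mol
Divide by the smallest (0.009784 mol): C 4.018, H 6.014, O 1.000
Empirical formula: C4H6O
Empirical-formula mass = 70.09 g/mol; 421 ÷ 70.09 ≈ 6, so the molecular formula is C24H36O6.

C24H36O6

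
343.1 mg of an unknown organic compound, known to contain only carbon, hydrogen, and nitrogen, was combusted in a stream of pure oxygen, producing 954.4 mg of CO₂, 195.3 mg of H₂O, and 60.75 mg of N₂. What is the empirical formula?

C5H5N

mol C = 0.9544 g CO₂ ÷ 44.009 g/mol = 0.021686 mol
mol H = 2 × 0.1953 g H₂O ÷ 18.015 g/mol = 0.021682 mol
mol N = 2 × 0.06075 g N₂ ÷ 28.014 g/mol = 0.0043371 mol
Divide by the smallest (0.0043371 mol): C 5.000, H 4.999, N 1.000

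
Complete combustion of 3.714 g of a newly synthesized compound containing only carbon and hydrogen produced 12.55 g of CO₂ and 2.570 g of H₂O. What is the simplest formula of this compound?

CH

mol C = 12.55 g CO₂ ÷ 44.009 g/mol = 0.28517 mol
mol H = 2 × 2.570 g H₂O ÷ 18.015 g/mol = 0.28532 mol
Divide by the smallest (0.28517 mol): C 1.000, H 1.001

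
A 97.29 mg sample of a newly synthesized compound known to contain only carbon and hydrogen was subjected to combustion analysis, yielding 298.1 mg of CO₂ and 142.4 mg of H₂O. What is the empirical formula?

mol C = 0.2981 g CO₂ ÷ 44.009 g/mol = 0.0067736 mol
mol H = 2 × 0.1424 g H₂O ÷ 18.015 g/mol = 0.015809 mol
Divide by the smallest (0.0067736 mol): C 1.000, H 2.334
Multiplying each by 3 gives whole numbers: C 3.00, H 7.00

C3H7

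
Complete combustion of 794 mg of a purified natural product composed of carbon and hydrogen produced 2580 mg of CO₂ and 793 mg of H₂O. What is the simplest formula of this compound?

C2H3

mol C = 2.58 g CO₂ ÷ 44.009 g/mol = 0.05862 mol
mol H = 2 × 0.793 g H₂O ÷ 18.015 g/mol = 0.08804 mol
Divide by the smallest (0.05862 mol): C 1.000, H 1.502
Multiplying each by 2 gives whole numbers: C 2.00, H 3.00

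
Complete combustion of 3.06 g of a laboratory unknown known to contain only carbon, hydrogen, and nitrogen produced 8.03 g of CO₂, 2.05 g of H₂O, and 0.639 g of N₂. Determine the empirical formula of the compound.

mol C = 8.03 g CO₂ ÷ 44.009 g/mol = 0.1825 mol
mol H = 2 × 2.05 g H₂O ÷ 18.015 g/mol = 0.2276 mol
mol N = 2 × 0.639 g N₂ ÷ 28.014 g/mol = 0.04562 mol
Divide by the smallest (0.04562 mol): C 4.000, H 4.989, N 1.000

C4H5N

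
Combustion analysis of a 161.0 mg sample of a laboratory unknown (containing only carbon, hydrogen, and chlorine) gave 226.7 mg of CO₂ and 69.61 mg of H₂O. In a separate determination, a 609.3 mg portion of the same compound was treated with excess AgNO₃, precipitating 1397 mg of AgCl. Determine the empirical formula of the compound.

mol C = 0.2267 g CO₂ ÷ 44.009 g/mol = 0.0051512 mol
mol H = 2 × 0.06961 g H₂O ÷ 18.015 g/mol = 0.0077280 mol
From the AgCl data: mol Cl per gram of compound = (1.397 ÷ 143.318) ÷ 0.6093 = 0.015998 mol/g, so in the 0.1610 g combustion sample mol Cl = 0.0025757 mol
Divide by the smallest (0.0025757 mol): C 2.000, H 3.000, Cl 1.000

C2H3Cl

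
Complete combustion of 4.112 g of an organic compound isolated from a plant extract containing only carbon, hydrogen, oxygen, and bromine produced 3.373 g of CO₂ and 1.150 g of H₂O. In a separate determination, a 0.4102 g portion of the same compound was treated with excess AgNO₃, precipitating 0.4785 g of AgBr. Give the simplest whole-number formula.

mol C = 3.373 g CO₂ ÷ 44.009 g/mol = 0.076643 mol
mol H = 2 × 1.150 g H₂O ÷ 18.015 g/mol = 0.12767 mol
From the AgBr data: mol Br per gram of compound = (0.4785 ÷ 187.772) ÷ 0.4102 = 0.0062123 mol/g, so in the 4.112 g combustion sample mol Br = 0.025545 mol
mass O = 4.112 − (0.92056 + 0.12869 + 2.0412) = 1.0216 g → mol O = 1.0216 ÷ 15.999 = 0.063853 mol
Divide by the smallest (0.025545 mol): C 3.000, H 4.998, Br 1.000, O 2.500
Multiplying each by 2 gives whole numbers: C 6.00, H 10.00, Br 2.00, O 5.00

C6H10Br2O5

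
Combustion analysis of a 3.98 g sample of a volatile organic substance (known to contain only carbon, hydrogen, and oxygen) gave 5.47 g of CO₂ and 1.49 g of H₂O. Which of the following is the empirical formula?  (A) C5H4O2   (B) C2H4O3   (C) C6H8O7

(C) C6H8O7

mol C = 5.47 g CO₂ ÷ 44.009 g/mol = 0.1243 mol
mol H = 2 × 1.49 g H₂O ÷ 18.015 g/mol = 0.1654 mol
mass O = 3.98 − (1.493 + 0.1667) = 2.320 g → mol O = 2.320 ÷ 15.999 = 0.1450 mol
Divide by the smallest (0.1243 mol): C 1.000, H 1.331, O 1.167
Multiplying each by 6 gives whole numbers: C 6.00, H 7.99, O 7.00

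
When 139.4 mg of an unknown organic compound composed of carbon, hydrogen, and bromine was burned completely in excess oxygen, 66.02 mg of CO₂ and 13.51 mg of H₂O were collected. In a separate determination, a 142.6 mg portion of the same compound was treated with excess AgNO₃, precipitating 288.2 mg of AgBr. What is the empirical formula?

mol C = 0.06602 g CO₂ ÷ 44.009 g/mol = 0.0015001 mol
mol H = 2 × 0.01351 g H₂O ÷ 18.015 g/mol = 0.0014999 mol
From the AgBr data: mol Br per gram of compound = (0.2882 ÷ 187.772) ÷ 0.1426 = 0.010763 mol/g, so in the 0.1394 g combustion sample mol Br = 0.0015004 mol
Divide by the smallest (0.0014999 mol): C 1.000, H 1.000, Br 1.000

CHBr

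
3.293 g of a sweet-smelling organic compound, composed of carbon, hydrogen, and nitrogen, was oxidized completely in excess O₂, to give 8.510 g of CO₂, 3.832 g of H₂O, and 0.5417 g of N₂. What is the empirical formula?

mol C = 8.510 g CO₂ ÷ 44.009 g/mol = 0.19337 mol
mol H = 2 × 3.832 g H₂O ÷ 18.015 g/mol = 0.42542 mol
mol N = 2 × 0.5417 g N₂ ÷ 28.014 g/mol = 0.038674 mol
Divide by the smallest (0.038674 mol): C 5.000, H 11.000, N 1.000

C5H11N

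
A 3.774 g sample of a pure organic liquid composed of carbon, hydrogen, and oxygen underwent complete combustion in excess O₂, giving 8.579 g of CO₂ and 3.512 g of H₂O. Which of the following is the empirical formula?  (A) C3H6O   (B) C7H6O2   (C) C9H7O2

(A) C3H6O

mol C = 8.579 g CO₂ ÷ 44.009 g/mol = 0.19494 mol
mol H = 2 × 3.512 g H₂O ÷ 18.015 g/mol = 0.38990 mol
mass O = 3.774 − (2.3414 + 0.39302) = 1.0396 g → mol O = 1.0396 ÷ 15.999 = 0.064978 mol
Divide by the smallest (0.064978 mol): C 3.000, H 6.000, O 1.000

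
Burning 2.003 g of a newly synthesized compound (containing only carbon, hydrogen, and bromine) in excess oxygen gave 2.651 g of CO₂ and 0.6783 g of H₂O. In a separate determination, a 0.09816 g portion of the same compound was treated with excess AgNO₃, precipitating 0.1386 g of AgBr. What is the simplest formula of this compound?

C4H5Br

mol C = 2.651 g CO₂ ÷ 44.009 g/mol = 0.060238 mol
mol H = 2 × 0.6783 g H₂O ÷ 18.015 g/mol = 0.075304 mol
From the AgBr data: mol Br per gram of compound = (0.1386 ÷ 187.772) ÷ 0.09816 = 0.0075197 mol/g, so in the 2.003 g combustion sample mol Br = 0.015062 mol
Divide by the smallest (0.015062 mol): C 3.999, H 5.000, Br 1.000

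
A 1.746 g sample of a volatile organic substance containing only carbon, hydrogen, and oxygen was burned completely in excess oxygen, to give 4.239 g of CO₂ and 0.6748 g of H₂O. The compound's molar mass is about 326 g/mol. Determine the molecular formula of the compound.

mol C = 4.239 g CO₂ ÷ 44.009 g/mol = 0.096321 mol
mol H = 2 × 0.6748 g H₂O ÷ 18.015 g/mol = 0.074915 mol
mass O = 1.746 − (1.1569 + 0.075515) = 0.51357 g → mol O = 0.51357 ÷ 15.999 = 0.032100 mol
Divide by the smallest (0.032100 mol): C 3.001, H 2.334, O 1.000
Multiplying each by 3 gives whole numbers: C 9.00, H 7.00, O 3.00
Empirical formula: C9H7O3
Empirical-formula mass = 163.15 g/mol; 326 ÷ 163.15 ≈ 2, so the molecular formula is C18H14O6.

C18H14O6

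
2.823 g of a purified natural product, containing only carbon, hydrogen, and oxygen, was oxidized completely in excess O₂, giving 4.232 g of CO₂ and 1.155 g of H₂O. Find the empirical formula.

C3H4O3

mol C = 4.232 g CO₂ ÷ 44.009 g/mol = 0.096162 mol
mol H = 2 × 1.155 g H₂O ÷ 18.015 g/mol = 0.12823 mol
mass O = 2.823 − (1.1550 + 0.12925) = 1.5387 g → mol O = 1.5387 ÷ 15.999 = 0.096178 mol
Divide by the smallest (0.096162 mol): C 1.000, H 1.333, O 1.000
Multiplying each by 3 gives whole numbers: C 3.00, H 4.00, O 3.00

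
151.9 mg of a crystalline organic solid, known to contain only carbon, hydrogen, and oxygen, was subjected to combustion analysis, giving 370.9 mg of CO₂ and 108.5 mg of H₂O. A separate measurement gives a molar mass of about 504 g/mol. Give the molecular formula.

mol C = 0.3709 g CO₂ ÷ 44.009 g/mol = 0.0084278 mol
mol H = 2 × 0.1085 g H₂O ÷ 18.015 g/mol = 0.012046 mol
mass O = 0.1519 − (0.10123 + 0.012142) = 0.038532 g → mol O = 0.038532 ÷ 15.999 = 0.0024084 mol
Divide by the smallest (0.0024084 mol): C 3.499, H 5.002, O 1.000
Multiplying each by 2 gives whole numbers: C 7.00, H 10.00, O 2.00
Empirical formula: C7H10O2
Empirical-formula mass = 126.16 g/mol; 504 ÷ 126.16 ≈ 4, so the molecular formula is C28H40O8.

C28H40O8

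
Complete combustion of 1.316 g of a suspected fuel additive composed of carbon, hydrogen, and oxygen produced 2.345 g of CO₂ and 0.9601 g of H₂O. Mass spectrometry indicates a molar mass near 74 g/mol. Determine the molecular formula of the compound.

C3H6O2

mol C = 2.345 g CO₂ ÷ 44.009 g/mol = 0.053285 mol
mol H = 2 × 0.9601 g H₂O ÷ 18.015 g/mol = 0.10659 mol
mass O = 1.316 − (0.64000 + 0.10744) = 0.56856 g → mol O = 0.56856 ÷ 15.999 = 0.035537 mol
Divide by the smallest (0.035537 mol): C 1.499, H 2.999, O 1.000
Multiplying each by 2 gives whole numbers: C 3.00, H 6.00, O 2.00
Empirical formula: C3H6O2
Empirical-formula mass = 74.08 g/mol; 74 ÷ 74.08 ≈ 1, so the molecular formula is C3H6O2.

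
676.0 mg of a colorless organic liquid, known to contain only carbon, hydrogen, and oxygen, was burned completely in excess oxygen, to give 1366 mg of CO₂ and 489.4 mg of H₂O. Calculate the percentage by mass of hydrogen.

mol C = 1.366 g CO₂ ÷ 44.009 g/mol = 0.031039 mol
mol H = 2 × 0.4894 g H₂O ÷ 18.015 g/mol = 0.054333 mol
mass O = 0.6760 − (0.37281 + 0.054767) = 0.24842 g → mol O = 0.24842 ÷ 15.999 = 0.015527 mol
mass % H = 0.054767 g ÷ 0.6760 g × 100%

8.10%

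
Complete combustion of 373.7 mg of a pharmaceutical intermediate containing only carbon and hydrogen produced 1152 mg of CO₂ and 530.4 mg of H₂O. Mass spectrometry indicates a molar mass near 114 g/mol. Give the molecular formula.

mol C = 1.152 g CO₂ ÷ 44.009 g/mol = 0.026176 mol
mol H = 2 × 0.5304 g H₂O ÷ 18.015 g/mol = 0.058884 mol
Divide by the smallest (0.026176 mol): C 1.000, H 2.250
Multiplying each by 4 gives whole numbers: C 4.00, H 9.00
Empirical formula: C4H9
Empirical-formula mass = 57.12 g/mol; 114 ÷ 57.12 ≈ 2, so the molecular formula is C8H18.

C8H18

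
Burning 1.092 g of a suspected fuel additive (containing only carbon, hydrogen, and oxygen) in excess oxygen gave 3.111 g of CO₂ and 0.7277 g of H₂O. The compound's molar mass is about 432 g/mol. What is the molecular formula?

C28H32O4

mol C = 3.111 g CO₂ ÷ 44.009 g/mol = 0.070690 mol
mol H = 2 × 0.7277 g H₂O ÷ 18.015 g/mol = 0.080788 mol
mass O = 1.092 − (0.84906 + 0.081435) = 0.16151 g → mol O = 0.16151 ÷ 15.999 = 0.010095 mol
Divide by the smallest (0.010095 mol): C 7.003, H 8.003, O 1.000
Empirical formula: C7H8O
Empirical-formula mass = 108.14 g/mol; 432 ÷ 108.14 ≈ 4, so the molecular formula is C28H32O4.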